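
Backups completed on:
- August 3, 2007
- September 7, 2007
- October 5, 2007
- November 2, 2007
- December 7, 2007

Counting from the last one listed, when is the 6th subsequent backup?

Gaps: 35, 28, 28, 35 days — a mix of 28 and 35. Every date is a Friday.
Each is the 1st Friday of its month.
1st Friday of January 2008: January 4, 2008.
1st Friday of February 2008: February 1, 2008.
March 2008 — 1st Friday is March 7, 2008.
1st Friday of April 2008: April 4, 2008.
1st Friday of May 2008: May 2, 2008.
June 2008 — 1st Friday is June 6, 2008.

June 6, 2008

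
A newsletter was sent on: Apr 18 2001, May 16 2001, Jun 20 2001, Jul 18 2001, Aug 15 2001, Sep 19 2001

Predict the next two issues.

Gaps: 28, 35, 28, 28, 35 days — a mix of 28 and 35. Every date is a Wednesday.
Each is the 3rd Wednesday of its month.
3rd Wednesday of October 2001: Oct 17 2001.
November 2001 — 3rd Wednesday is Nov 21 2001.

Oct 17 2001, Nov 21 2001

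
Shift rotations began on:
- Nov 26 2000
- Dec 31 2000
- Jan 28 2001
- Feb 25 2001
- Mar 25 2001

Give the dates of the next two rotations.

These are Sundays with 35, 28, 28, 28-day gaps.
Each is the final Sunday of its month — Dec 31 2000 is past the 28th, so '4th Sunday' doesn't fit.
Last Sunday of April 2001: Apr 29 2001.
May 2001 ends with Sunday May 27 2001.

Apr 29 2001, May 27 2001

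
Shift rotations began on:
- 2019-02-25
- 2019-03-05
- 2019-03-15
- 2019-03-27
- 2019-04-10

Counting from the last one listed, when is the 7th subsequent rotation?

Intervals are 8, 10, 12, 14 days — an arithmetic progression with common difference 2.
Next gap: 16 days. 2019-04-10 + 16 days = 2019-04-26.
Next gap: 18 days. 2019-04-26 + 18 days = 2019-05-14.
Next gap: 20 days. 2019-05-14 + 20 days = 2019-06-03.
Next gap: 22 days. 2019-06-03 + 22 days = 2019-06-25.
Next gap: 24 days. 2019-06-25 + 24 days = 2019-07-19.
Next gap: 26 days. 2019-07-19 + 26 days = 2019-08-14.
Next gap: 28 days. 2019-08-14 + 28 days = 2019-09-11.

2019-09-11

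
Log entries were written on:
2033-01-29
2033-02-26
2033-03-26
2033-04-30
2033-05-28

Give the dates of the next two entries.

These are Saturdays with 28, 28, 35, 28-day gaps.
Each is the final Saturday of its month — 2033-01-29 is past the 28th, so '4th Saturday' doesn't fit.
June 2033 ends with Saturday 2033-06-25.
Last Saturday of July 2033: 2033-07-30.

2033-06-25, 2033-07-30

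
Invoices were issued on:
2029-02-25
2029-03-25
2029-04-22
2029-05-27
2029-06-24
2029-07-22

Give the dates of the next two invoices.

2029-08-26, 2029-09-23

Gaps: 28, 28, 35, 28, 28 days — a mix of 28 and 35. Every date is a Sunday.
Each is the 4th Sunday of its month.
August 2029 — 4th Sunday is 2029-08-26.
4th Sunday of September 2029: 2029-09-23.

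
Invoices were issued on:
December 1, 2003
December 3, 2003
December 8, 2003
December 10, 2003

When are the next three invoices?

The gap pattern 2, 5, 2 repeats every 2 events.
These are the Mondays and Wednesdays of each week.
Next Monday: December 15, 2003.
The following Wednesday is December 17, 2003.
Next Monday: December 22, 2003.

December 15, 2003; December 17, 2003; December 22, 2003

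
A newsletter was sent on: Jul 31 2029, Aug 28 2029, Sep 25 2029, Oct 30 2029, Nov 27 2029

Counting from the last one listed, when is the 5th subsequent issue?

Apr 30 2030

Every date is a Tuesday; gaps 28, 28, 35, 28 days.
Each is the last Tuesday of its month (at least one falls on the 29th or later, ruling out '4th Tuesday').
Last Tuesday of December 2029: Dec 25 2029.
January 2030 ends with Tuesday Jan 29 2030.
Last Tuesday of February 2030: Feb 26 2030.
March 2030 ends with Tuesday Mar 26 2030.
April 2030 ends with Tuesday Apr 30 2030.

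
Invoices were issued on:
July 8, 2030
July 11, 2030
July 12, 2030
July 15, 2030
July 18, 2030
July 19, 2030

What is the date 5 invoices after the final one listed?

The gap pattern 3, 1, 3, 3, 1 repeats every 3 events.
These are the Mondays, Thursdays and Fridays of each week.
Next Monday: July 22, 2030.
The following Thursday is July 25, 2030.
The following Friday is July 26, 2030.
Next Monday: July 29, 2030.
The following Thursday is August 1, 2030.

August 1, 2030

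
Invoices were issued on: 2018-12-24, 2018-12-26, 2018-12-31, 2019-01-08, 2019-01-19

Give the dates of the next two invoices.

Intervals are 2, 5, 8, 11 days — an arithmetic progression with common difference 3.
Next gap: 14 days. 2019-01-19 + 14 days = 2019-02-02.
Next gap: 17 days. 2019-02-02 + 17 days = 2019-02-19.

2019-02-02, 2019-02-19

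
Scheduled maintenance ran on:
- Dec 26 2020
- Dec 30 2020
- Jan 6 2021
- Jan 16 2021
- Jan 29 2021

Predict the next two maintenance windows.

Feb 14 2021, Mar 5 2021

Intervals are 4, 7, 10, 13 days — an arithmetic progression with common difference 3.
Next gap: 16 days. Jan 29 2021 + 16 days = Feb 14 2021.
Next gap: 19 days. Feb 14 2021 + 19 days = Mar 5 2021.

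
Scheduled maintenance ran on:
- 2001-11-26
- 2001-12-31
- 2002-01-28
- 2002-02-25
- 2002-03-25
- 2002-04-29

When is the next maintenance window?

Every date is a Monday; gaps 35, 28, 28, 28, 35 days.
Each is the last Monday of its month (at least one falls on the 29th or later, ruling out '4th Monday').
Last Monday of May 2002: 2002-05-27.

2002-05-27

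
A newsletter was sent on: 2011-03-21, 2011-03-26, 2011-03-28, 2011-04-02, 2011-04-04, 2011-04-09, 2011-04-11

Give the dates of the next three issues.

2011-04-16, 2011-04-18, 2011-04-23

Gaps: 5, 2, 5, 2, 5, 2 days — not constant, but cyclic with period 2.
The events fall on every Monday and Saturday.
The following Saturday is 2011-04-16.
Next Monday: 2011-04-18.
The following Saturday is 2011-04-23.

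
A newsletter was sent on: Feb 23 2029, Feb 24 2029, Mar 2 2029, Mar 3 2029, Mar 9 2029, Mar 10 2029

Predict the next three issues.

The gap pattern 1, 6, 1, 6, 1 repeats every 2 events.
These are the Fridays and Saturdays of each week.
Next Friday: Mar 16 2029.
The following Saturday is Mar 17 2029.
Next Friday: Mar 23 2029.

Mar 16 2029, Mar 17 2029, Mar 23 2029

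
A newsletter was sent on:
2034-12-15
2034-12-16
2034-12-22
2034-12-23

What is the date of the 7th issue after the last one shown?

2035-01-19

The gap pattern 1, 6, 1 repeats every 2 events.
These are the Fridays and Saturdays of each week.
The following Friday is 2034-12-29.
The following Saturday is 2034-12-30.
The following Friday is 2035-01-05.
Next Saturday: 2035-01-06.
Next Friday: 2035-01-12.
The following Saturday is 2035-01-13.
The following Friday is 2035-01-19.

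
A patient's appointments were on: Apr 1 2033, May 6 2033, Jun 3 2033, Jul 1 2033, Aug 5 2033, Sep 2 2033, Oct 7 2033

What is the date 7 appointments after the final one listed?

May 5 2034

All dates are Fridays, 35, 28, 28, 35, 28, 35 days apart.
Specifically, the 1st Friday of each month.
1st Friday of November 2033: Nov 4 2033.
December 2033 — 1st Friday is Dec 2 2033.
1st Friday of January 2034: Jan 6 2034.
1st Friday of February 2034: Feb 3 2034.
March 2034 — 1st Friday is Mar 3 2034.
1st Friday of April 2034: Apr 7 2034.
1st Friday of May 2034: May 5 2034.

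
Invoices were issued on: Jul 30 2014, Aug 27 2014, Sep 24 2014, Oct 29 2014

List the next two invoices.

Nov 26 2014, Dec 31 2014

Every date is a Wednesday; gaps 28, 28, 35 days.
Each is the last Wednesday of its month (at least one falls on the 29th or later, ruling out '4th Wednesday').
November 2014 ends with Wednesday Nov 26 2014.
Last Wednesday of December 2014: Dec 31 2014.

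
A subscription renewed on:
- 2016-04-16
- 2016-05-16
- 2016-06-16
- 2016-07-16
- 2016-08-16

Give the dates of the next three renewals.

2016-09-16, 2016-10-16, 2016-11-16

Gaps: 30, 31, 30, 31 days — not constant. Every event is on the 16th of the month.
Pattern: the 16th of each month.
Next: September 2016 → 2016-09-16.
Next: October 2016 → 2016-10-16.
November 2016: 2016-11-16.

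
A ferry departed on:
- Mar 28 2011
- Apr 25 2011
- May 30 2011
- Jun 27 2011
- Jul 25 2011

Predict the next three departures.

Aug 29 2011, Sep 26 2011, Oct 31 2011

All Mondays; the gaps (28, 35, 28, 28) vary with month length.
This is the last Monday of each month.
August 2011 ends with Monday Aug 29 2011.
September 2011 ends with Monday Sep 26 2011.
October 2011 ends with Monday Oct 31 2011.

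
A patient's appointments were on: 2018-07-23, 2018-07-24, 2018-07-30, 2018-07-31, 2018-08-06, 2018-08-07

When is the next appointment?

2018-08-13

The gap pattern 1, 6, 1, 6, 1 repeats every 2 events.
These are the Mondays and Tuesdays of each week.
Next Monday: 2018-08-13.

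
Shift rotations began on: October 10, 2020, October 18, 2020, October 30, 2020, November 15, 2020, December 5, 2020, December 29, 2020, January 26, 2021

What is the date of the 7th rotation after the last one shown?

November 30, 2021

Gaps: 8, 12, 16, 20, 24, 28 days — each gap is 4 larger than the previous one.
Next gap: 32 days. January 26, 2021 + 32 days = February 27, 2021.
Next gap: 36 days. February 27, 2021 + 36 days = April 4, 2021.
Next gap: 40 days. April 4, 2021 + 40 days = May 14, 2021.
Next gap: 44 days. May 14, 2021 + 44 days = June 27, 2021.
Next gap: 48 days. June 27, 2021 + 48 days = August 14, 2021.
Next gap: 52 days. August 14, 2021 + 52 days = October 5, 2021.
Next gap: 56 days. October 5, 2021 + 56 days = November 30, 2021.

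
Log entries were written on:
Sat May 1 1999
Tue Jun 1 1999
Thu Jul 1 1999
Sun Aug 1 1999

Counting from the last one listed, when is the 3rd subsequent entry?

The day-of-month is always 1 (31, 30, 31 days between events).
So this recurs on the 1st of each month.
September 1999: Wed Sep 1 1999.
Next: October 1999 → Fri Oct 1 1999.
November 1999: Mon Nov 1 1999.

Mon Nov 1 1999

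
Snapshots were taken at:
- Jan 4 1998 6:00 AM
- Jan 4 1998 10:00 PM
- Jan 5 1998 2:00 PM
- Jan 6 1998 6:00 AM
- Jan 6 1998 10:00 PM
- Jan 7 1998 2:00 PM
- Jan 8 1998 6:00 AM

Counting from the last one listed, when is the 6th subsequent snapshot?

The interval is a steady 16 hours (16, 16, 16, 16, 16, 16).
Jan 8 1998 6:00 AM + 16 h = Jan 8 1998 10:00 PM.
Jan 8 1998 10:00 PM + 16 h = Jan 9 1998 2:00 PM.
Jan 9 1998 2:00 PM + 16 h = Jan 10 1998 6:00 AM.
Jan 10 1998 6:00 AM + 16 h = Jan 10 1998 10:00 PM.
Jan 10 1998 10:00 PM + 16 h = Jan 11 1998 2:00 PM.
Jan 11 1998 2:00 PM + 16 h = Jan 12 1998 6:00 AM.

Jan 12 1998 6:00 AM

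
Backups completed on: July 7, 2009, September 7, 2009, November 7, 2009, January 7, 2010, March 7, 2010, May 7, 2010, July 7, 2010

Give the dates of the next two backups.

September 7, 2010; November 7, 2010

Each date is the 7th; the gaps (62, 61, 61, 59, 61, 61) track the month lengths.
The rule is the 7th of every 2 months.
Next: September 2010 → September 7, 2010.
Next: November 2010 → November 7, 2010.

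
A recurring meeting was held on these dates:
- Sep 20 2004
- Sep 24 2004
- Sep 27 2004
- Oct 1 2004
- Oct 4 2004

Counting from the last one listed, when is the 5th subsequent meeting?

Every event lands on a Monday or Friday (gaps cycle 4, 3, 4, 3).
So the schedule is: every Monday and Friday.
The following Friday is Oct 8 2004.
The following Monday is Oct 11 2004.
Next Friday: Oct 15 2004.
The following Monday is Oct 18 2004.
Next Friday: Oct 22 2004.

Oct 22 2004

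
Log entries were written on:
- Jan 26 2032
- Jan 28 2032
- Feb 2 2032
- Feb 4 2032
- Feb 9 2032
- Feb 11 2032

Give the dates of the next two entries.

Every event lands on a Monday or Wednesday (gaps cycle 2, 5, 2, 5, 2).
So the schedule is: every Monday and Wednesday.
The following Monday is Feb 16 2032.
The following Wednesday is Feb 18 2032.

Feb 16 2032, Feb 18 2032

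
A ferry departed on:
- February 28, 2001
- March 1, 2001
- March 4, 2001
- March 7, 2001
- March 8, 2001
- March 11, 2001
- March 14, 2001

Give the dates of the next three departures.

The gap pattern 1, 3, 3, 1, 3, 3 repeats every 3 events.
These are the Wednesdays, Thursdays and Sundays of each week.
Next Thursday: March 15, 2001.
The following Sunday is March 18, 2001.
The following Wednesday is March 21, 2001.

March 15, 2001; March 18, 2001; March 21, 2001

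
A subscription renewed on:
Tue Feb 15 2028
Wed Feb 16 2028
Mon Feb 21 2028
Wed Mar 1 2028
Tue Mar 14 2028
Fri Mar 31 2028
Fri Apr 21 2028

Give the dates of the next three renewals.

The spacing grows by 4 each time: 1, 5, 9, 13, 17, 21 days.
Next gap: 25 days. Fri Apr 21 2028 + 25 days = Tue May 16 2028.
Next gap: 29 days. Tue May 16 2028 + 29 days = Wed Jun 14 2028.
Next gap: 33 days. Wed Jun 14 2028 + 33 days = Mon Jul 17 2028.

Tue May 16 2028, Wed Jun 14 2028, Mon Jul 17 2028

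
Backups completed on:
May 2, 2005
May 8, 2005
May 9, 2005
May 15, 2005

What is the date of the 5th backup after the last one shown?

May 30, 2005

Every event lands on a Monday or Sunday (gaps cycle 6, 1, 6).
So the schedule is: every Monday and Sunday.
Next Monday: May 16, 2005.
The following Sunday is May 22, 2005.
Next Monday: May 23, 2005.
The following Sunday is May 29, 2005.
Next Monday: May 30, 2005.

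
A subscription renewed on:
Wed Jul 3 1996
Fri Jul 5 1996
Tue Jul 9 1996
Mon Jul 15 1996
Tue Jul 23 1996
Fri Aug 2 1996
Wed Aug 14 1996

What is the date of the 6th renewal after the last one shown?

Intervals are 2, 4, 6, 8, 10, 12 days — an arithmetic progression with common difference 2.
Next gap: 14 days. Wed Aug 14 1996 + 14 days = Wed Aug 28 1996.
Next gap: 16 days. Wed Aug 28 1996 + 16 days = Fri Sep 13 1996.
Next gap: 18 days. Fri Sep 13 1996 + 18 days = Tue Oct 1 1996.
Next gap: 20 days. Tue Oct 1 1996 + 20 days = Mon Oct 21 1996.
Next gap: 22 days. Mon Oct 21 1996 + 22 days = Tue Nov 12 1996.
Next gap: 24 days. Tue Nov 12 1996 + 24 days = Fri Dec 6 1996.

Fri Dec 6 1996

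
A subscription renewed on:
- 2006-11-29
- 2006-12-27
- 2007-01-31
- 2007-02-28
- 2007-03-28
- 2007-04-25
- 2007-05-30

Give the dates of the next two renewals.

All Wednesdays; the gaps (28, 35, 28, 28, 28, 35) vary with month length.
This is the last Wednesday of each month.
June 2007 ends with Wednesday 2007-06-27.
July 2007 ends with Wednesday 2007-07-25.

2007-06-27, 2007-07-25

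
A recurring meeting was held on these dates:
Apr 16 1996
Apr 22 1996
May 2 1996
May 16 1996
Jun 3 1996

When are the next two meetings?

Gaps: 6, 10, 14, 18 days — each gap is 4 larger than the previous one.
Next gap: 22 days. Jun 3 1996 + 22 days = Jun 25 1996.
Next gap: 26 days. Jun 25 1996 + 26 days = Jul 21 1996.

Jun 25 1996, Jul 21 1996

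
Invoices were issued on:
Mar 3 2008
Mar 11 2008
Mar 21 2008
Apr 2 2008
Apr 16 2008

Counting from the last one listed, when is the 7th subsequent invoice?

Intervals are 8, 10, 12, 14 days — an arithmetic progression with common difference 2.
Next gap: 16 days. Apr 16 2008 + 16 days = May 2 2008.
Next gap: 18 days. May 2 2008 + 18 days = May 20 2008.
Next gap: 20 days. May 20 2008 + 20 days = Jun 9 2008.
Next gap: 22 days. Jun 9 2008 + 22 days = Jul 1 2008.
Next gap: 24 days. Jul 1 2008 + 24 days = Jul 25 2008.
Next gap: 26 days. Jul 25 2008 + 26 days = Aug 20 2008.
Next gap: 28 days. Aug 20 2008 + 28 days = Sep 17 2008.

Sep 17 2008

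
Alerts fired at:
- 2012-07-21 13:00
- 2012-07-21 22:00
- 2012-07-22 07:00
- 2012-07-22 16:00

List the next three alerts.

2012-07-23 01:00, 2012-07-23 10:00, 2012-07-23 19:00

Gaps: 9, 9, 9 hours — each event is 9 hours after the previous one.
2012-07-22 16:00 + 9 h = 2012-07-23 01:00.
2012-07-23 01:00 + 9 h = 2012-07-23 10:00.
2012-07-23 10:00 + 9 h = 2012-07-23 19:00.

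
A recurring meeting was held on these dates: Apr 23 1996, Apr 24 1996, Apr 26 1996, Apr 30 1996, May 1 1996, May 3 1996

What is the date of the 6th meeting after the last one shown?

May 17 1996

Every event lands on a Tuesday or Wednesday or Friday (gaps cycle 1, 2, 4, 1, 2).
So the schedule is: every Tuesday, Wednesday and Friday.
The following Tuesday is May 7 1996.
The following Wednesday is May 8 1996.
The following Friday is May 10 1996.
Next Tuesday: May 14 1996.
The following Wednesday is May 15 1996.
Next Friday: May 17 1996.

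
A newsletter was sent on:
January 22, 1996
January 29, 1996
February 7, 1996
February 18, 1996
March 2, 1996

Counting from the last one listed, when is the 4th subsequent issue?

May 13, 1996

Gaps: 7, 9, 11, 13 days — each gap is 2 larger than the previous one.
Next gap: 15 days. March 2, 1996 + 15 days = March 17, 1996.
Next gap: 17 days. March 17, 1996 + 17 days = April 3, 1996.
Next gap: 19 days. April 3, 1996 + 19 days = April 22, 1996.
Next gap: 21 days. April 22, 1996 + 21 days = May 13, 1996.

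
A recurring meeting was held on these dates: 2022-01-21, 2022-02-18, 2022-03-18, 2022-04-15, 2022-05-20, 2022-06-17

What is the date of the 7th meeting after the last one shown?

2023-01-20

All dates are Fridays, 28, 28, 28, 35, 28 days apart.
Specifically, the 3rd Friday of each month.
3rd Friday of July 2022: 2022-07-15.
3rd Friday of August 2022: 2022-08-19.
September 2022 — 3rd Friday is 2022-09-16.
3rd Friday of October 2022: 2022-10-21.
November 2022 — 3rd Friday is 2022-11-18.
December 2022 — 3rd Friday is 2022-12-16.
3rd Friday of January 2023: 2023-01-20.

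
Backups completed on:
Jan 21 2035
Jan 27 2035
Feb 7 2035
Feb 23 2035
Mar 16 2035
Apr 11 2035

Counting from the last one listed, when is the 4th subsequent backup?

Gaps: 6, 11, 16, 21, 26 days — each gap is 5 larger than the previous one.
Next gap: 31 days. Apr 11 2035 + 31 days = May 12 2035.
Next gap: 36 days. May 12 2035 + 36 days = Jun 17 2035.
Next gap: 41 days. Jun 17 2035 + 41 days = Jul 28 2035.
Next gap: 46 days. Jul 28 2035 + 46 days = Sep 12 2035.

Sep 12 2035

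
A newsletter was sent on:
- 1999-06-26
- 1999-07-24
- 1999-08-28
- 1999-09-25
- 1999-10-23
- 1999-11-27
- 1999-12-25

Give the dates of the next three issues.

Gaps: 28, 35, 28, 28, 35, 28 days — a mix of 28 and 35. Every date is a Saturday.
Each is the 4th Saturday of its month.
4th Saturday of January 2000: 2000-01-22.
4th Saturday of February 2000: 2000-02-26.
March 2000 — 4th Saturday is 2000-03-25.

2000-01-22, 2000-02-26, 2000-03-25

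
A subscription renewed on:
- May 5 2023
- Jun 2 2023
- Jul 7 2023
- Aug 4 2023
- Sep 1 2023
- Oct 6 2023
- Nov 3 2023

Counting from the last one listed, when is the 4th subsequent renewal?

These are Fridays at 28- or 35-day spacing (28, 35, 28, 28, 35, 28).
The pattern: 1st Friday of the month.
1st Friday of December 2023: Dec 1 2023.
1st Friday of January 2024: Jan 5 2024.
February 2024 — 1st Friday is Feb 2 2024.
March 2024 — 1st Friday is Mar 1 2024.

Mar 1 2024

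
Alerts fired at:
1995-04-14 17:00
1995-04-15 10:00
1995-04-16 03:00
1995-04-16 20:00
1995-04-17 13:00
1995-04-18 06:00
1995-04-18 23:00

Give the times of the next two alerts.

1995-04-19 16:00, 1995-04-20 09:00

The interval is a steady 17 hours (17, 17, 17, 17, 17, 17).
1995-04-18 23:00 + 17 h = 1995-04-19 16:00.
1995-04-19 16:00 + 17 h = 1995-04-20 09:00.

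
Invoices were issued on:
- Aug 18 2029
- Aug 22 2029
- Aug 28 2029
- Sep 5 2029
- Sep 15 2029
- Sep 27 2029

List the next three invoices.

Gaps: 4, 6, 8, 10, 12 days — each gap is 2 larger than the previous one.
Next gap: 14 days. Sep 27 2029 + 14 days = Oct 11 2029.
Next gap: 16 days. Oct 11 2029 + 16 days = Oct 27 2029.
Next gap: 18 days. Oct 27 2029 + 18 days = Nov 14 2029.

Oct 11 2029, Oct 27 2029, Nov 14 2029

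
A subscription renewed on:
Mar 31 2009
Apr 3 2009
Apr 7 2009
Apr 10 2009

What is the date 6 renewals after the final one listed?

May 1 2009

Gaps: 3, 4, 3 days — not constant, but cyclic with period 2.
The events fall on every Tuesday and Friday.
The following Tuesday is Apr 14 2009.
Next Friday: Apr 17 2009.
The following Tuesday is Apr 21 2009.
Next Friday: Apr 24 2009.
The following Tuesday is Apr 28 2009.
The following Friday is May 1 2009.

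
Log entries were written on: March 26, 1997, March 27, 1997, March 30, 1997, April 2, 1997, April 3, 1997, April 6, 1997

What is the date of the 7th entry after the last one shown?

The gap pattern 1, 3, 3, 1, 3 repeats every 3 events.
These are the Wednesdays, Thursdays and Sundays of each week.
Next Wednesday: April 9, 1997.
The following Thursday is April 10, 1997.
The following Sunday is April 13, 1997.
The following Wednesday is April 16, 1997.
Next Thursday: April 17, 1997.
The following Sunday is April 20, 1997.
Next Wednesday: April 23, 1997.

April 23, 1997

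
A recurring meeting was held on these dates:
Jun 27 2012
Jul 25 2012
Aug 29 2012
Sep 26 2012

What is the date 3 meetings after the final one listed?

Dec 26 2012

Every date is a Wednesday; gaps 28, 35, 28 days.
Each is the last Wednesday of its month (at least one falls on the 29th or later, ruling out '4th Wednesday').
October 2012 ends with Wednesday Oct 31 2012.
November 2012 ends with Wednesday Nov 28 2012.
December 2012 ends with Wednesday Dec 26 2012.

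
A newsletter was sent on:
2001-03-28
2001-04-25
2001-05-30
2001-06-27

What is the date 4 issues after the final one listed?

2001-10-31

These are Wednesdays with 28, 35, 28-day gaps.
Each is the final Wednesday of its month — 2001-05-30 is past the 28th, so '4th Wednesday' doesn't fit.
Last Wednesday of July 2001: 2001-07-25.
August 2001 ends with Wednesday 2001-08-29.
Last Wednesday of September 2001: 2001-09-26.
Last Wednesday of October 2001: 2001-10-31.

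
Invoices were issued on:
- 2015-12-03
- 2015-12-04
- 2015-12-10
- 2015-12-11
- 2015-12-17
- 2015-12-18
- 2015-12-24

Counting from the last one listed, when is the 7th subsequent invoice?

Gaps: 1, 6, 1, 6, 1, 6 days — not constant, but cyclic with period 2.
The events fall on every Thursday and Friday.
Next Friday: 2015-12-25.
Next Thursday: 2015-12-31.
Next Friday: 2016-01-01.
Next Thursday: 2016-01-07.
Next Friday: 2016-01-08.
Next Thursday: 2016-01-14.
Next Friday: 2016-01-15.

2016-01-15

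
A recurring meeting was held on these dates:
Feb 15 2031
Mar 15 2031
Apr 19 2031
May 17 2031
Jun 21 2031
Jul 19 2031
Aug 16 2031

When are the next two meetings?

Sep 20 2031, Oct 18 2031

All dates are Saturdays, 28, 35, 28, 35, 28, 28 days apart.
Specifically, the 3rd Saturday of each month.
September 2031 — 3rd Saturday is Sep 20 2031.
October 2031 — 3rd Saturday is Oct 18 2031.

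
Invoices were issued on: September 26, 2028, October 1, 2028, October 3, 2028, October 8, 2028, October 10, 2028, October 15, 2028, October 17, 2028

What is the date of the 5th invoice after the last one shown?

November 5, 2028

Gaps: 5, 2, 5, 2, 5, 2 days — not constant, but cyclic with period 2.
The events fall on every Tuesday and Sunday.
Next Sunday: October 22, 2028.
The following Tuesday is October 24, 2028.
Next Sunday: October 29, 2028.
Next Tuesday: October 31, 2028.
Next Sunday: November 5, 2028.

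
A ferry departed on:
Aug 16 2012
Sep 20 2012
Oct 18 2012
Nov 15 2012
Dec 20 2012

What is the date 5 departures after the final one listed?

May 16 2013

These are Thursdays at 28- or 35-day spacing (35, 28, 28, 35).
The pattern: 3rd Thursday of the month.
3rd Thursday of January 2013: Jan 17 2013.
3rd Thursday of February 2013: Feb 21 2013.
March 2013 — 3rd Thursday is Mar 21 2013.
3rd Thursday of April 2013: Apr 18 2013.
May 2013 — 3rd Thursday is May 16 2013.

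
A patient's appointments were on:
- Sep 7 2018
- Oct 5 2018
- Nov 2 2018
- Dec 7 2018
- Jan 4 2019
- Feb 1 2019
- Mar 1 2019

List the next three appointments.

Apr 5 2019, May 3 2019, Jun 7 2019

These are Fridays at 28- or 35-day spacing (28, 28, 35, 28, 28, 28).
The pattern: 1st Friday of the month.
April 2019 — 1st Friday is Apr 5 2019.
1st Friday of May 2019: May 3 2019.
June 2019 — 1st Friday is Jun 7 2019.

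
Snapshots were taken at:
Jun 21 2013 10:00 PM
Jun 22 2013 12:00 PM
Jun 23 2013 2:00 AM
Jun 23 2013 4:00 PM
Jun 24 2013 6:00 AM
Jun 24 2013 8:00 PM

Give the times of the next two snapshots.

Spacing: 14, 14, 14, 14, 14 h — constant 14 h.
Jun 24 2013 8:00 PM + 14 h = Jun 25 2013 10:00 AM.
Jun 25 2013 10:00 AM + 14 h = Jun 26 2013 12:00 AM.

Jun 25 2013 10:00 AM, Jun 26 2013 12:00 AM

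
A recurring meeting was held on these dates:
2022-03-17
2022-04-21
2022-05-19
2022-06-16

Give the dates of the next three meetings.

These are Thursdays at 28- or 35-day spacing (35, 28, 28).
The pattern: 3rd Thursday of the month.
July 2022 — 3rd Thursday is 2022-07-21.
3rd Thursday of August 2022: 2022-08-18.
3rd Thursday of September 2022: 2022-09-15.

2022-07-21, 2022-08-18, 2022-09-15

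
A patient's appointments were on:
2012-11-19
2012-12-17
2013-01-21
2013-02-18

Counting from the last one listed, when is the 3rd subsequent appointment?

2013-05-20

These are Mondays at 28- or 35-day spacing (28, 35, 28).
The pattern: 3rd Monday of the month.
March 2013 — 3rd Monday is 2013-03-18.
April 2013 — 3rd Monday is 2013-04-15.
3rd Monday of May 2013: 2013-05-20.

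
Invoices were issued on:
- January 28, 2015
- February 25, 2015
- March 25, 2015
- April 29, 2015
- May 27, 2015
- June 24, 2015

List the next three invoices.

These are Wednesdays with 28, 28, 35, 28, 28-day gaps.
Each is the final Wednesday of its month — April 29, 2015 is past the 28th, so '4th Wednesday' doesn't fit.
Last Wednesday of July 2015: July 29, 2015.
Last Wednesday of August 2015: August 26, 2015.
September 2015 ends with Wednesday September 30, 2015.

July 29, 2015; August 26, 2015; September 30, 2015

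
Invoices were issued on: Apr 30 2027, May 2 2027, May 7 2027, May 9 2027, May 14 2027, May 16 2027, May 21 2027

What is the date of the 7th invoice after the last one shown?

Every event lands on a Friday or Sunday (gaps cycle 2, 5, 2, 5, 2, 5).
So the schedule is: every Friday and Sunday.
The following Sunday is May 23 2027.
Next Friday: May 28 2027.
Next Sunday: May 30 2027.
Next Friday: Jun 4 2027.
Next Sunday: Jun 6 2027.
Next Friday: Jun 11 2027.
The following Sunday is Jun 13 2027.

Jun 13 2027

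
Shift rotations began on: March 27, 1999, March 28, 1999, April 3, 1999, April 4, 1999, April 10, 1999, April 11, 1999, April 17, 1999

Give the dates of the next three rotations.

Every event lands on a Saturday or Sunday (gaps cycle 1, 6, 1, 6, 1, 6).
So the schedule is: every Saturday and Sunday.
Next Sunday: April 18, 1999.
The following Saturday is April 24, 1999.
The following Sunday is April 25, 1999.

April 18, 1999; April 24, 1999; April 25, 1999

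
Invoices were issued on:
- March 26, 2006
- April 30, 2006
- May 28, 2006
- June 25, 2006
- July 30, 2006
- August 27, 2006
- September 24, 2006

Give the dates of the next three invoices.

All Sundays; the gaps (35, 28, 28, 35, 28, 28) vary with month length.
This is the last Sunday of each month.
October 2006 ends with Sunday October 29, 2006.
Last Sunday of November 2006: November 26, 2006.
December 2006 ends with Sunday December 31, 2006.

October 29, 2006; November 26, 2006; December 31, 2006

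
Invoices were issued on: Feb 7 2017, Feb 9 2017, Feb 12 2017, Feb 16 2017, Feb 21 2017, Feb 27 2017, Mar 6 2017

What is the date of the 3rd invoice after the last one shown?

Apr 2 2017

The spacing grows by 1 each time: 2, 3, 4, 5, 6, 7 days.
Next gap: 8 days. Mar 6 2017 + 8 days = Mar 14 2017.
Next gap: 9 days. Mar 14 2017 + 9 days = Mar 23 2017.
Next gap: 10 days. Mar 23 2017 + 10 days = Apr 2 2017.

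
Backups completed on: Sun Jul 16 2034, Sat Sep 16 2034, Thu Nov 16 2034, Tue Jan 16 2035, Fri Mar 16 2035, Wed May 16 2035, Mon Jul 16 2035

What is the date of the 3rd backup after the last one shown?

Wed Jan 16 2036

The day-of-month is always 16 (62, 61, 61, 59, 61, 61 days between events).
So this recurs on the 16th of every 2 months.
September 2035: Sun Sep 16 2035.
Next: November 2035 → Fri Nov 16 2035.
Next: January 2036 → Wed Jan 16 2036.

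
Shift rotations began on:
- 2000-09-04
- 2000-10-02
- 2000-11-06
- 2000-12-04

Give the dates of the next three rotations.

These are Mondays at 28- or 35-day spacing (28, 35, 28).
The pattern: 1st Monday of the month.
January 2001 — 1st Monday is 2001-01-01.
1st Monday of February 2001: 2001-02-05.
March 2001 — 1st Monday is 2001-03-05.

2001-01-01, 2001-02-05, 2001-03-05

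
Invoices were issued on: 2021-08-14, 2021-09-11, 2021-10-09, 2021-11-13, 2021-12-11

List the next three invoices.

Gaps: 28, 28, 35, 28 days — a mix of 28 and 35. Every date is a Saturday.
Each is the 2nd Saturday of its month.
2nd Saturday of January 2022: 2022-01-08.
February 2022 — 2nd Saturday is 2022-02-12.
2nd Saturday of March 2022: 2022-03-12.

2022-01-08, 2022-02-12, 2022-03-12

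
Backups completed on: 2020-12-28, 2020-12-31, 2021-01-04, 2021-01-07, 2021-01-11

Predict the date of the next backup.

Gaps: 3, 4, 3, 4 days — not constant, but cyclic with period 2.
The events fall on every Monday and Thursday.
The following Thursday is 2021-01-14.

2021-01-14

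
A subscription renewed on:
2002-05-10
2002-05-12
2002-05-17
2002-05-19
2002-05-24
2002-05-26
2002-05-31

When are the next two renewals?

2002-06-02, 2002-06-07

Every event lands on a Friday or Sunday (gaps cycle 2, 5, 2, 5, 2, 5).
So the schedule is: every Friday and Sunday.
The following Sunday is 2002-06-02.
The following Friday is 2002-06-07.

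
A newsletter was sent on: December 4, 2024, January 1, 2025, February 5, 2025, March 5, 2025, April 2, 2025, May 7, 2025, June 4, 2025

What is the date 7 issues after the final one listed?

January 7, 2026

Gaps: 28, 35, 28, 28, 35, 28 days — a mix of 28 and 35. Every date is a Wednesday.
Each is the 1st Wednesday of its month.
1st Wednesday of July 2025: July 2, 2025.
August 2025 — 1st Wednesday is August 6, 2025.
September 2025 — 1st Wednesday is September 3, 2025.
October 2025 — 1st Wednesday is October 1, 2025.
November 2025 — 1st Wednesday is November 5, 2025.
1st Wednesday of December 2025: December 3, 2025.
January 2026 — 1st Wednesday is January 7, 2026.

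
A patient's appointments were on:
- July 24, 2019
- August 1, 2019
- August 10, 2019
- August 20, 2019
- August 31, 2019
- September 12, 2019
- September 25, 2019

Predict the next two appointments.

Intervals are 8, 9, 10, 11, 12, 13 days — an arithmetic progression with common difference 1.
Next gap: 14 days. September 25, 2019 + 14 days = October 9, 2019.
Next gap: 15 days. October 9, 2019 + 15 days = October 24, 2019.

October 9, 2019; October 24, 2019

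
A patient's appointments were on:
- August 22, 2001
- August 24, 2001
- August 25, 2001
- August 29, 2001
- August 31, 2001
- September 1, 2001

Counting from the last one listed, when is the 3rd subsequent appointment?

September 8, 2001

Every event lands on a Wednesday or Friday or Saturday (gaps cycle 2, 1, 4, 2, 1).
So the schedule is: every Wednesday, Friday and Saturday.
Next Wednesday: September 5, 2001.
The following Friday is September 7, 2001.
Next Saturday: September 8, 2001.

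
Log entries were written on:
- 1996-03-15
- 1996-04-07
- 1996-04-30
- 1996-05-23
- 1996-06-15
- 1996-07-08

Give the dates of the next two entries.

1996-07-31, 1996-08-23

Every event comes 23 days after the last (23, 23, 23, 23, 23).
1996-07-08 + 23 days = 1996-07-31.
1996-07-31 + 23 days = 1996-08-23.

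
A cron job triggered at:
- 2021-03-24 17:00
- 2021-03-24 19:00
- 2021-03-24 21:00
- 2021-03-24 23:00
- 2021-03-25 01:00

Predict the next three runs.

Spacing: 2, 2, 2, 2 h — constant 2 h.
2021-03-25 01:00 + 2 h = 2021-03-25 03:00.
2021-03-25 03:00 + 2 h = 2021-03-25 05:00.
2021-03-25 05:00 + 2 h = 2021-03-25 07:00.

2021-03-25 03:00, 2021-03-25 05:00, 2021-03-25 07:00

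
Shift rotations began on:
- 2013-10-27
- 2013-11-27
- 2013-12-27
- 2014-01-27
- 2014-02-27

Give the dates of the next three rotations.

Gaps: 31, 30, 31, 31 days — not constant. Every event is on the 27th of the month.
Pattern: the 27th of each month.
Next: March 2014 → 2014-03-27.
Next: April 2014 → 2014-04-27.
Next: May 2014 → 2014-05-27.

2014-03-27, 2014-04-27, 2014-05-27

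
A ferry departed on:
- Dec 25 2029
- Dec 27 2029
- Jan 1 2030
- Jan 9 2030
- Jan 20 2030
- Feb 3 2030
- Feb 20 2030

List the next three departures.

Gaps: 2, 5, 8, 11, 14, 17 days — each gap is 3 larger than the previous one.
Next gap: 20 days. Feb 20 2030 + 20 days = Mar 12 2030.
Next gap: 23 days. Mar 12 2030 + 23 days = Apr 4 2030.
Next gap: 26 days. Apr 4 2030 + 26 days = Apr 30 2030.

Mar 12 2030, Apr 4 2030, Apr 30 2030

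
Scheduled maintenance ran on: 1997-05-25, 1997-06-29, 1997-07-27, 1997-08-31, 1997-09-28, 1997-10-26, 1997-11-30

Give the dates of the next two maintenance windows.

Every date is a Sunday; gaps 35, 28, 35, 28, 28, 35 days.
Each is the last Sunday of its month (at least one falls on the 29th or later, ruling out '4th Sunday').
Last Sunday of December 1997: 1997-12-28.
Last Sunday of January 1998: 1998-01-25.

1997-12-28, 1998-01-25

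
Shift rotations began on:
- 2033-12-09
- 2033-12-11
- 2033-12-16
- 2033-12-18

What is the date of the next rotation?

2033-12-23

Every event lands on a Friday or Sunday (gaps cycle 2, 5, 2).
So the schedule is: every Friday and Sunday.
Next Friday: 2033-12-23.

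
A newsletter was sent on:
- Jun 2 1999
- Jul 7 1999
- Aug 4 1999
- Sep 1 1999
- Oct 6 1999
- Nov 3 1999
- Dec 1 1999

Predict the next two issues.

Jan 5 2000, Feb 2 2000

These are Wednesdays at 28- or 35-day spacing (35, 28, 28, 35, 28, 28).
The pattern: 1st Wednesday of the month.
January 2000 — 1st Wednesday is Jan 5 2000.
February 2000 — 1st Wednesday is Feb 2 2000.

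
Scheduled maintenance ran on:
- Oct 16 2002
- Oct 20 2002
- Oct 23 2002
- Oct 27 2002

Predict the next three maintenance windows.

Oct 30 2002, Nov 3 2002, Nov 6 2002

The gap pattern 4, 3, 4 repeats every 2 events.
These are the Wednesdays and Sundays of each week.
Next Wednesday: Oct 30 2002.
Next Sunday: Nov 3 2002.
The following Wednesday is Nov 6 2002.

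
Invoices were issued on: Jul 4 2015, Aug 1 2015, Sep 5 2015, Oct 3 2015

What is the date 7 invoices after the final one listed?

May 7 2016

These are Saturdays at 28- or 35-day spacing (28, 35, 28).
The pattern: 1st Saturday of the month.
1st Saturday of November 2015: Nov 7 2015.
1st Saturday of December 2015: Dec 5 2015.
January 2016 — 1st Saturday is Jan 2 2016.
1st Saturday of February 2016: Feb 6 2016.
1st Saturday of March 2016: Mar 5 2016.
April 2016 — 1st Saturday is Apr 2 2016.
May 2016 — 1st Saturday is May 7 2016.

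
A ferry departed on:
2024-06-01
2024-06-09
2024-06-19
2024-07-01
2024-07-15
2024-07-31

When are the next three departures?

The spacing grows by 2 each time: 8, 10, 12, 14, 16 days.
Next gap: 18 days. 2024-07-31 + 18 days = 2024-08-18.
Next gap: 20 days. 2024-08-18 + 20 days = 2024-09-07.
Next gap: 22 days. 2024-09-07 + 22 days = 2024-09-29.

2024-08-18, 2024-09-07, 2024-09-29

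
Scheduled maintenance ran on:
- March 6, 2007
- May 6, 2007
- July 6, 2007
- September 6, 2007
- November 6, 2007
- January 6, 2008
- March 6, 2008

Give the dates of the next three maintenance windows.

May 6, 2008; July 6, 2008; September 6, 2008

Gaps: 61, 61, 62, 61, 61, 60 days — not constant. Every event is on the 6th of the month.
Pattern: the 6th of every 2 months.
Next: May 2008 → May 6, 2008.
Next: July 2008 → July 6, 2008.
September 2008: September 6, 2008.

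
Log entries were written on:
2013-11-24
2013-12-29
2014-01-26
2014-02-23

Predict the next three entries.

These are Sundays with 35, 28, 28-day gaps.
Each is the final Sunday of its month — 2013-12-29 is past the 28th, so '4th Sunday' doesn't fit.
Last Sunday of March 2014: 2014-03-30.
Last Sunday of April 2014: 2014-04-27.
May 2014 ends with Sunday 2014-05-25.

2014-03-30, 2014-04-27, 2014-05-25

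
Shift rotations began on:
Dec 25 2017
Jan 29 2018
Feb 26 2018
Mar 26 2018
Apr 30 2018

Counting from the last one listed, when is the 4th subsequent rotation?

Aug 27 2018

Every date is a Monday; gaps 35, 28, 28, 35 days.
Each is the last Monday of its month (at least one falls on the 29th or later, ruling out '4th Monday').
May 2018 ends with Monday May 28 2018.
Last Monday of June 2018: Jun 25 2018.
Last Monday of July 2018: Jul 30 2018.
August 2018 ends with Monday Aug 27 2018.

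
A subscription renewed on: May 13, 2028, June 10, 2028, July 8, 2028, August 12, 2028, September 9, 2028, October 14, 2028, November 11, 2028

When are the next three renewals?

December 9, 2028; January 13, 2029; February 10, 2029

Gaps: 28, 28, 35, 28, 35, 28 days — a mix of 28 and 35. Every date is a Saturday.
Each is the 2nd Saturday of its month.
2nd Saturday of December 2028: December 9, 2028.
2nd Saturday of January 2029: January 13, 2029.
2nd Saturday of February 2029: February 10, 2029.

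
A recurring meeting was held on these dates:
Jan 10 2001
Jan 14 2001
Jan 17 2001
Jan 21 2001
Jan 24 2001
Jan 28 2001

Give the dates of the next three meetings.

Gaps: 4, 3, 4, 3, 4 days — not constant, but cyclic with period 2.
The events fall on every Wednesday and Sunday.
Next Wednesday: Jan 31 2001.
The following Sunday is Feb 4 2001.
The following Wednesday is Feb 7 2001.

Jan 31 2001, Feb 4 2001, Feb 7 2001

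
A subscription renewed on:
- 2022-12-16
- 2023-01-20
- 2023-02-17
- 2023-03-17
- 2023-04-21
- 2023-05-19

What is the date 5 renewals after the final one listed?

2023-10-20

All dates are Fridays, 35, 28, 28, 35, 28 days apart.
Specifically, the 3rd Friday of each month.
3rd Friday of June 2023: 2023-06-16.
July 2023 — 3rd Friday is 2023-07-21.
August 2023 — 3rd Friday is 2023-08-18.
3rd Friday of September 2023: 2023-09-15.
October 2023 — 3rd Friday is 2023-10-20.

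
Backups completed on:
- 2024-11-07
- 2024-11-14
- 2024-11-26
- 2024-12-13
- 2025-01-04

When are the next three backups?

2025-01-31, 2025-03-04, 2025-04-10

The spacing grows by 5 each time: 7, 12, 17, 22 days.
Next gap: 27 days. 2025-01-04 + 27 days = 2025-01-31.
Next gap: 32 days. 2025-01-31 + 32 days = 2025-03-04.
Next gap: 37 days. 2025-03-04 + 37 days = 2025-04-10.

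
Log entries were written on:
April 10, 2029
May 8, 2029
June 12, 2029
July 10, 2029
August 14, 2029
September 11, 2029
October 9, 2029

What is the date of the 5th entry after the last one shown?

All dates are Tuesdays, 28, 35, 28, 35, 28, 28 days apart.
Specifically, the 2nd Tuesday of each month.
2nd Tuesday of November 2029: November 13, 2029.
2nd Tuesday of December 2029: December 11, 2029.
January 2030 — 2nd Tuesday is January 8, 2030.
February 2030 — 2nd Tuesday is February 12, 2030.
2nd Tuesday of March 2030: March 12, 2030.

March 12, 2030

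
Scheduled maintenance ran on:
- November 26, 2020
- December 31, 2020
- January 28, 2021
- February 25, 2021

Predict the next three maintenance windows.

These are Thursdays with 35, 28, 28-day gaps.
Each is the final Thursday of its month — December 31, 2020 is past the 28th, so '4th Thursday' doesn't fit.
March 2021 ends with Thursday March 25, 2021.
Last Thursday of April 2021: April 29, 2021.
Last Thursday of May 2021: May 27, 2021.

March 25, 2021; April 29, 2021; May 27, 2021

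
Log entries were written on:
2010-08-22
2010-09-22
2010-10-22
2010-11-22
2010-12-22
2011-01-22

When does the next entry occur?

Gaps: 31, 30, 31, 30, 31 days — not constant. Every event is on the 22nd of the month.
Pattern: the 22nd of each month.
February 2011: 2011-02-22.

2011-02-22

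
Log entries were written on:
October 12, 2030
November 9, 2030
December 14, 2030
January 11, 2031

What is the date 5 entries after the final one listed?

Gaps: 28, 35, 28 days — a mix of 28 and 35. Every date is a Saturday.
Each is the 2nd Saturday of its month.
2nd Saturday of February 2031: February 8, 2031.
2nd Saturday of March 2031: March 8, 2031.
April 2031 — 2nd Saturday is April 12, 2031.
May 2031 — 2nd Saturday is May 10, 2031.
2nd Saturday of June 2031: June 14, 2031.

June 14, 2031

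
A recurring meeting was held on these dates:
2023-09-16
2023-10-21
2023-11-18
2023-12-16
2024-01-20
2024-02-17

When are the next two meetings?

2024-03-16, 2024-04-20

These are Saturdays at 28- or 35-day spacing (35, 28, 28, 35, 28).
The pattern: 3rd Saturday of the month.
March 2024 — 3rd Saturday is 2024-03-16.
3rd Saturday of April 2024: 2024-04-20.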